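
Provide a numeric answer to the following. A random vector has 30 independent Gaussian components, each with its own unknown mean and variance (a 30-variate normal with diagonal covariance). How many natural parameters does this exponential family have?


Exponential family dimension calculation:
Each univariate normal has two natural parameters (mu/sigma^2 and -1/(2 sigma^2)).
With 30 independent components, dim = 2 * 30 = 60.

60


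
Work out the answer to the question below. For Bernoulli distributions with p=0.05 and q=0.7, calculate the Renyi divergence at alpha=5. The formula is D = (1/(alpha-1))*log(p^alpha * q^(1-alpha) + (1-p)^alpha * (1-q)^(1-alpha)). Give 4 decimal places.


Renyi divergence of order alpha between Bernoulli distributions:
D = (1/(alpha-1))*log(p^alpha * q^(1-alpha) + (1-p)^alpha * (1-q)^(1-alpha)).
alpha = 5, p = 0.05, q = 0.7.
p^alpha * q^(1-alpha) = 0.05^5 * 0.7^-4 = 1e-06.
(1-p)^alpha * (1-q)^(1-alpha) = 0.95^5 * 0.3^-4 = 95.528511.
sum = 1e-06 + 95.528511 = 95.528512.
D = (1/4)*log(95.528512) = 1.1399

1.1399


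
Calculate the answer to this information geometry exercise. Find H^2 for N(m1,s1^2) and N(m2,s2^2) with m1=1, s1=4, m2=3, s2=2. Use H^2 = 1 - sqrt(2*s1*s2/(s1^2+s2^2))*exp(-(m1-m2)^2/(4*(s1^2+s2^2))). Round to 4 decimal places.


Squared Hellinger distance for Gaussians:
H^2 = 1 - sqrt(2*s1*s2/(s1^2+s2^2)) * exp(-(m1-m2)^2/(4*(s1^2+s2^2))).
s1^2 = 16, s2^2 = 4, s1^2+s2^2 = 20.
sqrt(2*4*2/(20)) = 0.894427.
(m1-m2)^2 = (-2)^2 = 4.
exp(-4/(4*20)) = exp(-0.05) = 0.951229.
H^2 = 1 - 0.894427*0.951229 = 0.1492

0.1492


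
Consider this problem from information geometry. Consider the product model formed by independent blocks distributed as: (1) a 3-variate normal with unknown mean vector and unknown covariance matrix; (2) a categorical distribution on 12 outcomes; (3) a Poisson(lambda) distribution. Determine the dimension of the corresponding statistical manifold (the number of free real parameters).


The dimension of a statistical manifold equals the number of free
(independent) real parameters of the model. For a product of independent
blocks the parameter counts add.
- 3-variate normal: 3 (mean) + 3*4/2 = 6 (symmetric covariance) = 9.
- categorical on 12 outcomes (probabilities sum to 1): 12-1 = 11.
- Poisson (lambda): 1.
Total = 9 + 11 + 1 = 21.
Dimension = 21

21


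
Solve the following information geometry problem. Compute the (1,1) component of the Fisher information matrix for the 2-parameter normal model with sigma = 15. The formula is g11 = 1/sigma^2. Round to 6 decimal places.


For the 2-parameter normal family, the Fisher metric has:
  g11 = 1/sigma^2, g22 = 2/sigma^2.
sigma = 15, sigma^2 = 225.
g11 = 0.004444

0.004444


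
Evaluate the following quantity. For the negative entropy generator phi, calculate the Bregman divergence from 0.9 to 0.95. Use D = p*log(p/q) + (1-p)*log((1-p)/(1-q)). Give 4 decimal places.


Bregman divergence with negative entropy generator:
D = p*log(p/q) + (1-p)*log((1-p)/(1-q)).
p = 0.9, q = 0.95.
p*log(p/q) = 0.9*log(0.9/0.95) = -0.04866.
(1-p)*log((1-p)/(1-q)) = 0.1*log(0.1/0.05) = 0.069315.
D = -0.04866 + 0.069315 = 0.0207

0.0207


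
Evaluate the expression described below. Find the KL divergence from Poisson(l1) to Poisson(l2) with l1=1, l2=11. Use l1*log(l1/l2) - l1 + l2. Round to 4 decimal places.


KL divergence for Poisson:
KL = l1*log(l1/l2) - l1 + l2.
l1 = 1, l2 = 11.
log(1/11) = -2.397895.
l1*log(l1/l2) = 1 * -2.397895 = -2.397895.
KL = -2.397895 - 1 + 11 = 7.6021

7.6021


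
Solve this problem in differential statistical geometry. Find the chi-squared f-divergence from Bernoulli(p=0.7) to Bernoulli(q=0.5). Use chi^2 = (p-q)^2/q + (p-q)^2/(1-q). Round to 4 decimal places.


Chi-squared divergence between Bernoulli distributions:
chi^2 = (p-q)^2/q + (p-q)^2/(1-q).
p = 0.7, q = 0.5, p-q = 0.2.
(p-q)^2 = 0.04.
term1 = 0.04/0.5 = 0.08.
term2 = 0.04/0.5 = 0.08.
chi^2 = 0.08 + 0.08 = 0.1600

0.1600


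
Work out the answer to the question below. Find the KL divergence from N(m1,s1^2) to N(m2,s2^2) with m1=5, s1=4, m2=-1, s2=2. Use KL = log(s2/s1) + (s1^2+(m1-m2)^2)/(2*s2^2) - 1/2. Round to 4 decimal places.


KL divergence between normal distributions:
KL = log(s2/s1) + (s1^2 + (m1-m2)^2)/(2*s2^2) - 1/2.
log(2/4) = -0.693147.
(4^2 + (5--1)^2)/(2*2^2) = (16 + 36)/8 = 6.5.
KL = -0.693147 + 6.5 - 0.5 = 5.3069

5.3069


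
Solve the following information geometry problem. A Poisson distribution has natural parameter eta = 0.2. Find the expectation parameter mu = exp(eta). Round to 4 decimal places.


Expectation parameter for Poisson exponential family:
mu = exp(eta).
eta = 0.2.
mu = exp(0.2) = 1.2214

1.2214


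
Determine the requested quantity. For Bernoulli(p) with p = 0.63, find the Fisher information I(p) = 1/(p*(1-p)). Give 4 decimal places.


For Bernoulli(p), Fisher information is I(p) = 1/(p*(1-p)).
p = 0.63, 1-p = 0.37.
p*(1-p) = 0.2331.
I(p) = 1/0.2331 = 4.2900

4.2900


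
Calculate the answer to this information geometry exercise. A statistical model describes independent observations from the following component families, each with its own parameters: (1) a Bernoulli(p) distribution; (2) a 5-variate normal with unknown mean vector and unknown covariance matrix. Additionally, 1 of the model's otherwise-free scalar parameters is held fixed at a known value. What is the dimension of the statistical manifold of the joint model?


The dimension of a statistical manifold equals the number of free
(independent) real parameters of the model. For a product of independent
blocks the parameter counts add.
- Bernoulli (p): 1.
- 5-variate normal: 5 (mean) + 5*6/2 = 15 (symmetric covariance) = 20.
Total = 1 + 20 = 21.
1 parameter(s) fixed at known values: 21 - 1 = 20.
Dimension = 20

20


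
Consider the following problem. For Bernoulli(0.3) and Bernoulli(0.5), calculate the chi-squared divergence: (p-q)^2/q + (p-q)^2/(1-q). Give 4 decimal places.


Chi-squared divergence between Bernoulli distributions:
chi^2 = (p-q)^2/q + (p-q)^2/(1-q).
p = 0.3, q = 0.5, p-q = -0.2.
(p-q)^2 = 0.04.
term1 = 0.04/0.5 = 0.08.
term2 = 0.04/0.5 = 0.08.
chi^2 = 0.08 + 0.08 = 0.1600

0.1600


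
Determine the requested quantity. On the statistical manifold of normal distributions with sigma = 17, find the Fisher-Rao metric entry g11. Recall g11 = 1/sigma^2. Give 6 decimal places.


For the 2-parameter normal family, the Fisher metric has:
  g11 = 1/sigma^2, g22 = 2/sigma^2.
sigma = 17, sigma^2 = 289.
g11 = 0.003460

0.003460


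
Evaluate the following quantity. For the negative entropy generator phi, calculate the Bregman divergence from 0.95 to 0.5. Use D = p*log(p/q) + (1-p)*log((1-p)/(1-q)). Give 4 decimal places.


Bregman divergence with negative entropy generator:
D = p*log(p/q) + (1-p)*log((1-p)/(1-q)).
p = 0.95, q = 0.5.
p*log(p/q) = 0.95*log(0.95/0.5) = 0.609761.
(1-p)*log((1-p)/(1-q)) = 0.05*log(0.05/0.5) = -0.115129.
D = 0.609761 + -0.115129 = 0.4946

0.4946


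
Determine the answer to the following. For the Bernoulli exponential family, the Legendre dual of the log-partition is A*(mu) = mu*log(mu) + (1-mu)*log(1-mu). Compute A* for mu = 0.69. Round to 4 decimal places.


Legendre transform for Bernoulli:
A*(mu) = mu*log(mu) + (1-mu)*log(1-mu).
mu = 0.69, 1-mu = 0.31.
mu*log(mu) = 0.69*log(0.69) = -0.256034.
(1-mu)*log(1-mu) = 0.31*log(0.31) = -0.363067.
A* = -0.256034 + -0.363067 = -0.6191

-0.6191


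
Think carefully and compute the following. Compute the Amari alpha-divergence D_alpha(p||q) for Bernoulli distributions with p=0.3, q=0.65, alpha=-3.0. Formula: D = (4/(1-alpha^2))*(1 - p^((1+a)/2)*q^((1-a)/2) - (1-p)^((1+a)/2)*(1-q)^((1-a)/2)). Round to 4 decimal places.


Amari alpha-divergence:
D = (4/(1-alpha^2))*(1 - p^((1+a)/2)*q^((1-a)/2) - (1-p)^((1+a)/2)*(1-q)^((1-a)/2)).
alpha = -3.0, p = 0.3, q = 0.65.
e1 = (1+alpha)/2 = -1.0, e2 = (1-alpha)/2 = 2.0.
t1 = p^e1 * q^e2 = 0.3^-1.0 * 0.65^2.0 = 1.408333.
t2 = (1-p)^e1 * (1-q)^e2 = 0.7^-1.0 * 0.35^2.0 = 0.175.
4/(1-alpha^2) = -0.5.
D = -0.5*(1 - 1.408333 - 0.175) = 0.2917

0.2917


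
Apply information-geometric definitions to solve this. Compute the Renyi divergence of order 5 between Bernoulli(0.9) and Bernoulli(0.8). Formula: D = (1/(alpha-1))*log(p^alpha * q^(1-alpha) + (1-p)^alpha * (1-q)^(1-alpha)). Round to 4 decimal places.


Renyi divergence of order alpha between Bernoulli distributions:
D = (1/(alpha-1))*log(p^alpha * q^(1-alpha) + (1-p)^alpha * (1-q)^(1-alpha)).
alpha = 5, p = 0.9, q = 0.8.
p^alpha * q^(1-alpha) = 0.9^5 * 0.8^-4 = 1.441626.
(1-p)^alpha * (1-q)^(1-alpha) = 0.1^5 * 0.2^-4 = 0.00625.
sum = 1.441626 + 0.00625 = 1.447876.
D = (1/4)*log(1.447876) = 0.0925

0.0925


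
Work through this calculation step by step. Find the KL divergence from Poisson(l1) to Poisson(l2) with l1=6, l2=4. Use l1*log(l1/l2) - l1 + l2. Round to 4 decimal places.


KL divergence for Poisson:
KL = l1*log(l1/l2) - l1 + l2.
l1 = 6, l2 = 4.
log(6/4) = 0.405465.
l1*log(l1/l2) = 6 * 0.405465 = 2.432791.
KL = 2.432791 - 6 + 4 = 0.4328

0.4328


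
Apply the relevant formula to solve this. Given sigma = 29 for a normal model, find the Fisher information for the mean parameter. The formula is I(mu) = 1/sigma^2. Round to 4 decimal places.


The Fisher information for the mean of a normal distribution is I(mu) = 1/sigma^2.
sigma = 29, so sigma^2 = 841.
I(mu) = 1/841 = 0.0012

0.0012


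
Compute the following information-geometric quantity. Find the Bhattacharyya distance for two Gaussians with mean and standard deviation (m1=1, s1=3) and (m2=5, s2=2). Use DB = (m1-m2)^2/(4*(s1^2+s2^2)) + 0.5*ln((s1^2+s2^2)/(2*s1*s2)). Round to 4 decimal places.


Bhattacharyya distance between two Gaussians:
DB = (m1-m2)^2/(4*(s1^2+s2^2)) + (1/2)*ln((s1^2+s2^2)/(2*s1*s2)).
(m1-m2)^2 = (-4)^2 = 16.
s1^2+s2^2 = 9 + 4 = 13.
term1 = 16/52 = 0.307692.
term2 = 0.5*ln(13/12.0) = 0.040021.
DB = 0.307692 + 0.040021 = 0.3477

0.3477


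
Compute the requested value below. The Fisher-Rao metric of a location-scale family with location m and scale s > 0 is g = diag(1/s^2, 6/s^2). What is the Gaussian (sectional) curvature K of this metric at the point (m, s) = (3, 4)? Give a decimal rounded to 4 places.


The metric has the form g = (A dm^2 + B ds^2)/s^2 with A = 1, B = 6.
Substitute u = sqrt(A/B)*m: g = B*(du^2 + ds^2)/s^2, i.e. B times the
Poincare upper half-plane metric, which has constant Gaussian curvature -1.
Scaling a 2D metric by a constant c divides the Gaussian curvature by c,
so K = -1/B = -1/(6) = -0.1667 everywhere (the point (m, s) = (3, 4) is irrelevant:
the curvature is constant).
The requested Gaussian curvature is K = -0.1667.

-0.1667


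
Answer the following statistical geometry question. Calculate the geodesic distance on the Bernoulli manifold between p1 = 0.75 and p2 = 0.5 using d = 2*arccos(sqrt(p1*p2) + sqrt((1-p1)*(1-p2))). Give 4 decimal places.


Geodesic distance on Bernoulli manifold:
d(p1,p2) = 2*arccos(sqrt(p1*p2) + sqrt((1-p1)*(1-p2))).
sqrt(p1*p2) = sqrt(0.75*0.5) = 0.612372.
sqrt((1-p1)*(1-p2)) = sqrt(0.25*0.5) = 0.353553.
arg = 0.612372 + 0.353553 = 0.965926.
d = 2*arccos(0.965926) = 0.5236

0.5236


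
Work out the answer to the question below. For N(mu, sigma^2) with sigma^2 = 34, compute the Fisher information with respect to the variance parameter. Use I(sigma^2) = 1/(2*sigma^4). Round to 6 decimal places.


Fisher information for variance: I(sigma^2) = 1/(2*sigma^4).
sigma^2 = 34, so sigma^4 = 1156.
I = 1/(2*1156) = 1/2312 = 0.000433

0.000433


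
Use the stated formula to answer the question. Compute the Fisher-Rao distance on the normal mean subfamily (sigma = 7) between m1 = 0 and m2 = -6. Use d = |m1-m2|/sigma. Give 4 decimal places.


On the fixed-variance normal subfamily, geodesic distance = |m1-m2|/sigma.
|0 - -6| = 6.
sigma = 7.
d = 6/7 = 0.8571

0.8571


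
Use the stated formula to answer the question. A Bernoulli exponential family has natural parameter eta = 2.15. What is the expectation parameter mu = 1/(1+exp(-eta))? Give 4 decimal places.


Dual coordinate (expectation parameter) for Bernoulli:
mu = 1/(1+exp(-eta)).
eta = 2.15.
exp(-eta) = exp(-2.15) = 0.116484.
mu = 1/(1+0.116484) = 0.8957

0.8957


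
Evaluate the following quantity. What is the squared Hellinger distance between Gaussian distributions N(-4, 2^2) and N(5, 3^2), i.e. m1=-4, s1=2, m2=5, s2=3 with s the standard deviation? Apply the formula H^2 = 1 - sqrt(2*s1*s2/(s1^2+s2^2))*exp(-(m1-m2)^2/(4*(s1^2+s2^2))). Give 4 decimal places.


Squared Hellinger distance for Gaussians:
H^2 = 1 - sqrt(2*s1*s2/(s1^2+s2^2)) * exp(-(m1-m2)^2/(4*(s1^2+s2^2))).
s1^2 = 4, s2^2 = 9, s1^2+s2^2 = 13.
sqrt(2*2*3/(13)) = 0.960769.
(m1-m2)^2 = (-9)^2 = 81.
exp(-81/(4*13)) = exp(-1.557692) = 0.210622.
H^2 = 1 - 0.960769*0.210622 = 0.7976

0.7976


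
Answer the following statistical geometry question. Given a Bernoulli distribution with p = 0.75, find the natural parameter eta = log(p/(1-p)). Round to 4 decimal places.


Natural parameter for Bernoulli: eta = log(p/(1-p)).
p = 0.75, 1-p = 0.25.
p/(1-p) = 3.0.
eta = log(3.0) = 1.0986

1.0986


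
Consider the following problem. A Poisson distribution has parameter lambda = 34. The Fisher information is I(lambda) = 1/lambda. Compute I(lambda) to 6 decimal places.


Fisher information for Poisson: I(lambda) = 1/lambda.
lambda = 34.
I(lambda) = 1/34 = 0.029412

0.029412


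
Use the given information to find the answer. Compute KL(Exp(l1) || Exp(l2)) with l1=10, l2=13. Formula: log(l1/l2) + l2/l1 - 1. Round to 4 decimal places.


KL divergence for exponential family:
KL = log(l1/l2) + l2/l1 - 1.
log(10/13) = -0.262364.
13/10 = 1.3.
KL = -0.262364 + 1.3 - 1 = 0.0376

0.0376


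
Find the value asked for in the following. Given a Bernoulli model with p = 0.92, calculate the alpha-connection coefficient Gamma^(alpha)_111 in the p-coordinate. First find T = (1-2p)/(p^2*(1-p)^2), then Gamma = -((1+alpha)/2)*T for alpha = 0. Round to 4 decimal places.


Skewness (Amari-Chentsov) tensor: T = (1-2p)/(p^2*(1-p)^2).
p = 0.92, 1-2p = -0.84, p^2 = 0.8464, (1-p)^2 = 0.0064.
T = -0.84/(0.8464 * 0.0064) = -155.068526.
In the p-coordinate, Gamma^(alpha) = Gamma^(0) - (alpha/2)*T with Gamma^(0) = (1/2)*g'(p) = -T/2,
so Gamma^(alpha) = -((1+alpha)/2)*T.
alpha = 0, -(1+alpha)/2 = -0.5.
Gamma = -0.5 * -155.068526 = 77.5343

77.5343


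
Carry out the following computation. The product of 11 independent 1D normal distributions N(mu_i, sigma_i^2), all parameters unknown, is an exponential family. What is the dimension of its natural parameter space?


Exponential family dimension calculation:
Each univariate normal has two natural parameters (mu/sigma^2 and -1/(2 sigma^2)).
With 11 independent components, dim = 2 * 11 = 22.

22


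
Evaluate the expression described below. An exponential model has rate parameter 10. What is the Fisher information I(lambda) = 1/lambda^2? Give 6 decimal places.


Fisher information for exponential: I(lambda) = 1/lambda^2.
lambda = 10, lambda^2 = 100.
I = 1/100 = 0.010000

0.010000


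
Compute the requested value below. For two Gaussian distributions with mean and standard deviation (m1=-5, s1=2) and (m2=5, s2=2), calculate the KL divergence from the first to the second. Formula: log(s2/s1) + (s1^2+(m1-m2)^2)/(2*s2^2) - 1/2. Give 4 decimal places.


KL divergence between normal distributions:
KL = log(s2/s1) + (s1^2 + (m1-m2)^2)/(2*s2^2) - 1/2.
log(2/2) = 0.0.
(2^2 + (-5-5)^2)/(2*2^2) = (4 + 100)/8 = 13.0.
KL = 0.0 + 13.0 - 0.5 = 12.5000

12.5000


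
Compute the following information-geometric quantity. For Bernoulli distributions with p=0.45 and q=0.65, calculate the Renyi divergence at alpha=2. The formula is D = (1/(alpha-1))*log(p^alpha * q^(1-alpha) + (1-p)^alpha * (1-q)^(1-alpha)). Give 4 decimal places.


Renyi divergence of order alpha between Bernoulli distributions:
D = (1/(alpha-1))*log(p^alpha * q^(1-alpha) + (1-p)^alpha * (1-q)^(1-alpha)).
alpha = 2, p = 0.45, q = 0.65.
p^alpha * q^(1-alpha) = 0.45^2 * 0.65^-1 = 0.311538.
(1-p)^alpha * (1-q)^(1-alpha) = 0.55^2 * 0.35^-1 = 0.864286.
sum = 0.311538 + 0.864286 = 1.175824.
D = (1/1)*log(1.175824) = 0.1620

0.1620


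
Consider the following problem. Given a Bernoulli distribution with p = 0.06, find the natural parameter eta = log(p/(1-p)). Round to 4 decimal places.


Natural parameter for Bernoulli: eta = log(p/(1-p)).
p = 0.06, 1-p = 0.94.
p/(1-p) = 0.06383.
eta = log(0.06383) = -2.7515

-2.7515


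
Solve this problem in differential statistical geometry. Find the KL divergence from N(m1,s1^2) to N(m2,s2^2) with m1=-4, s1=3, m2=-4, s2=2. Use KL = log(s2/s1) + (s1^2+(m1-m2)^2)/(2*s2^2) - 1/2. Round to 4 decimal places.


KL divergence between normal distributions:
KL = log(s2/s1) + (s1^2 + (m1-m2)^2)/(2*s2^2) - 1/2.
log(2/3) = -0.405465.
(3^2 + (-4--4)^2)/(2*2^2) = (9 + 0)/8 = 1.125.
KL = -0.405465 + 1.125 - 0.5 = 0.2195

0.2195


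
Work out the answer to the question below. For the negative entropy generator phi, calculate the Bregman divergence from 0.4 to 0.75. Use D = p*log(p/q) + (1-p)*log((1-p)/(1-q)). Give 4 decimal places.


Bregman divergence with negative entropy generator:
D = p*log(p/q) + (1-p)*log((1-p)/(1-q)).
p = 0.4, q = 0.75.
p*log(p/q) = 0.4*log(0.4/0.75) = -0.251443.
(1-p)*log((1-p)/(1-q)) = 0.6*log(0.6/0.25) = 0.525281.
D = -0.251443 + 0.525281 = 0.2738

0.2738


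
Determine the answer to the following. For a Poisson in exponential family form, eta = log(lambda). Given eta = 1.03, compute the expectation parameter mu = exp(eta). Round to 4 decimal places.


Expectation parameter for Poisson exponential family:
mu = exp(eta).
eta = 1.03.
mu = exp(1.03) = 2.8011

2.8011


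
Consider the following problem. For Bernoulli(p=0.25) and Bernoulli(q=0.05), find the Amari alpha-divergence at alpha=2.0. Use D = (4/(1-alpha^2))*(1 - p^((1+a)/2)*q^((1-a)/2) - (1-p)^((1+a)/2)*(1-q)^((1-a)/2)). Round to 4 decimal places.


Amari alpha-divergence:
D = (4/(1-alpha^2))*(1 - p^((1+a)/2)*q^((1-a)/2) - (1-p)^((1+a)/2)*(1-q)^((1-a)/2)).
alpha = 2.0, p = 0.25, q = 0.05.
e1 = (1+alpha)/2 = 1.5, e2 = (1-alpha)/2 = -0.5.
t1 = p^e1 * q^e2 = 0.25^1.5 * 0.05^-0.5 = 0.559017.
t2 = (1-p)^e1 * (1-q)^e2 = 0.75^1.5 * 0.95^-0.5 = 0.666392.
4/(1-alpha^2) = -1.333333.
D = -1.333333*(1 - 0.559017 - 0.666392) = 0.3005

0.3005


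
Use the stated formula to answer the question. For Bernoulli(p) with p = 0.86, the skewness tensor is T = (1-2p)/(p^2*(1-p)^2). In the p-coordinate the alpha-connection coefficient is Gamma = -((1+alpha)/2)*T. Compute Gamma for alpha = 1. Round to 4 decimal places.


Skewness (Amari-Chentsov) tensor: T = (1-2p)/(p^2*(1-p)^2).
p = 0.86, 1-2p = -0.72, p^2 = 0.7396, (1-p)^2 = 0.0196.
T = -0.72/(0.7396 * 0.0196) = -49.668326.
In the p-coordinate, Gamma^(alpha) = Gamma^(0) - (alpha/2)*T with Gamma^(0) = (1/2)*g'(p) = -T/2,
so Gamma^(alpha) = -((1+alpha)/2)*T.
alpha = 1, -(1+alpha)/2 = -1.0.
Gamma = -1.0 * -49.668326 = 49.6683

49.6683


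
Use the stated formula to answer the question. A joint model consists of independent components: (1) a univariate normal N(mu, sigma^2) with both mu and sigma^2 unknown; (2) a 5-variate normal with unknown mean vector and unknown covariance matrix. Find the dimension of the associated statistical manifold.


The dimension of a statistical manifold equals the number of free
(independent) real parameters of the model. For a product of independent
blocks the parameter counts add.
- normal (mu, sigma^2): 2.
- 5-variate normal: 5 (mean) + 5*6/2 = 15 (symmetric covariance) = 20.
Total = 2 + 20 = 22.
Dimension = 22

22


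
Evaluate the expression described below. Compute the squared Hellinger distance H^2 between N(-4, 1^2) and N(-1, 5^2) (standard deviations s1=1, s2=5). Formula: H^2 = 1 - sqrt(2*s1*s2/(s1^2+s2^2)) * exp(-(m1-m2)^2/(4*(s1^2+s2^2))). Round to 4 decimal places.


Squared Hellinger distance for Gaussians:
H^2 = 1 - sqrt(2*s1*s2/(s1^2+s2^2)) * exp(-(m1-m2)^2/(4*(s1^2+s2^2))).
s1^2 = 1, s2^2 = 25, s1^2+s2^2 = 26.
sqrt(2*1*5/(26)) = 0.620174.
(m1-m2)^2 = (-3)^2 = 9.
exp(-9/(4*26)) = exp(-0.086538) = 0.9171.
H^2 = 1 - 0.620174*0.9171 = 0.4312

0.4312


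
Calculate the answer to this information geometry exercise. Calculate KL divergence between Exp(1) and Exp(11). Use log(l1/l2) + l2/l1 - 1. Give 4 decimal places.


KL divergence for exponential family:
KL = log(l1/l2) + l2/l1 - 1.
log(1/11) = -2.397895.
11/1 = 11.0.
KL = -2.397895 + 11.0 - 1 = 7.6021

7.6021


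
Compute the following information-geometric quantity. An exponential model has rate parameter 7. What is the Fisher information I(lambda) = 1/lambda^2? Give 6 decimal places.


Fisher information for exponential: I(lambda) = 1/lambda^2.
lambda = 7, lambda^2 = 49.
I = 1/49 = 0.020408

0.020408


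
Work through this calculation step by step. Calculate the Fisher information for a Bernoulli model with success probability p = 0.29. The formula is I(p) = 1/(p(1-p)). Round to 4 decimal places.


For Bernoulli(p), Fisher information is I(p) = 1/(p*(1-p)).
p = 0.29, 1-p = 0.71.
p*(1-p) = 0.2059.
I(p) = 1/0.2059 = 4.8567

4.8567


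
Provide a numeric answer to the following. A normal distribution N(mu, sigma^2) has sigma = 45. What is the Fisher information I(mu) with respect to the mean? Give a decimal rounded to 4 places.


The Fisher information for the mean of a normal distribution is I(mu) = 1/sigma^2.
sigma = 45, so sigma^2 = 2025.
I(mu) = 1/2025 = 0.0005

0.0005


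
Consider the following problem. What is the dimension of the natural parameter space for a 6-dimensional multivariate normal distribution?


Exponential family dimension calculation:
For 6-dim MVN: mean has 6 params, covariance has 6*7/2 = 21 unique entries.
Total dim = 6 + 21 = 27.

27


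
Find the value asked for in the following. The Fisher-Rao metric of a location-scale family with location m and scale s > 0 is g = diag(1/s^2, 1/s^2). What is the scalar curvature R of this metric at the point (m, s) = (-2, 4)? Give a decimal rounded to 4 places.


The metric has the form g = (A dm^2 + B ds^2)/s^2 with A = 1, B = 1.
Substitute u = sqrt(A/B)*m: g = B*(du^2 + ds^2)/s^2, i.e. B times the
Poincare upper half-plane metric, which has constant Gaussian curvature -1.
Scaling a 2D metric by a constant c divides the Gaussian curvature by c,
so K = -1/B = -1/(1) = -1.0000 everywhere (the point (m, s) = (-2, 4) is irrelevant:
the curvature is constant).
Scalar curvature in dimension 2: R = 2K = -2/(1) = -2.0000.

-2.0000


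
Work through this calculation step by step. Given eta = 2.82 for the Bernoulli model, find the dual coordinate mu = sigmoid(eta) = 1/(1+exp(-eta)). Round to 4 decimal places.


Dual coordinate (expectation parameter) for Bernoulli:
mu = 1/(1+exp(-eta)).
eta = 2.82.
exp(-eta) = exp(-2.82) = 0.059606.
mu = 1/(1+0.059606) = 0.9437

0.9437


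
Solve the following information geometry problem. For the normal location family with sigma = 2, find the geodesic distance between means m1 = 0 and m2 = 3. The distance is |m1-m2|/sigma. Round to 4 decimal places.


On the fixed-variance normal subfamily, geodesic distance = |m1-m2|/sigma.
|0 - 3| = 3.
sigma = 2.
d = 3/2 = 1.5000

1.5000


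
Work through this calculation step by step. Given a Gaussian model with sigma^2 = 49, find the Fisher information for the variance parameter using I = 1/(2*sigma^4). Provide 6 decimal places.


Fisher information for variance: I(sigma^2) = 1/(2*sigma^4).
sigma^2 = 49, so sigma^4 = 2401.
I = 1/(2*2401) = 1/4802 = 0.000208

0.000208


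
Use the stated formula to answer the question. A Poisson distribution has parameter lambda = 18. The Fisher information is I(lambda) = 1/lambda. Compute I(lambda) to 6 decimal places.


Fisher information for Poisson: I(lambda) = 1/lambda.
lambda = 18.
I(lambda) = 1/18 = 0.055556

0.055556


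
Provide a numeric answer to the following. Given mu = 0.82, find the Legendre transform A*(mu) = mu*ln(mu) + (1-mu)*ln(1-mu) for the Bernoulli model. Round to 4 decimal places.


Legendre transform for Bernoulli:
A*(mu) = mu*log(mu) + (1-mu)*log(1-mu).
mu = 0.82, 1-mu = 0.18.
mu*log(mu) = 0.82*log(0.82) = -0.16273.
(1-mu)*log(1-mu) = 0.18*log(0.18) = -0.308664.
A* = -0.16273 + -0.308664 = -0.4714

-0.4714


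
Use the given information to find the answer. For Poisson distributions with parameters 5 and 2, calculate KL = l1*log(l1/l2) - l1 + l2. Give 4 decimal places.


KL divergence for Poisson:
KL = l1*log(l1/l2) - l1 + l2.
l1 = 5, l2 = 2.
log(5/2) = 0.916291.
l1*log(l1/l2) = 5 * 0.916291 = 4.581454.
KL = 4.581454 - 5 + 2 = 1.5815

1.5815


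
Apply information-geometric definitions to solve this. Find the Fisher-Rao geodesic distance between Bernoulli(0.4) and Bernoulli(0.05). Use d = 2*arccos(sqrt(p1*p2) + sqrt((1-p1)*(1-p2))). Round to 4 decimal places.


Geodesic distance on Bernoulli manifold:
d(p1,p2) = 2*arccos(sqrt(p1*p2) + sqrt((1-p1)*(1-p2))).
sqrt(p1*p2) = sqrt(0.4*0.05) = 0.141421.
sqrt((1-p1)*(1-p2)) = sqrt(0.6*0.95) = 0.754983.
arg = 0.141421 + 0.754983 = 0.896405.
d = 2*arccos(0.896405) = 0.9184

0.9184


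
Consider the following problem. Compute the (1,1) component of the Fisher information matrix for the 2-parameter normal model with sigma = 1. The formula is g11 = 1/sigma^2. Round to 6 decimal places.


For the 2-parameter normal family, the Fisher metric has:
  g11 = 1/sigma^2, g22 = 2/sigma^2.
sigma = 1, sigma^2 = 1.
g11 = 1.000000

1.000000


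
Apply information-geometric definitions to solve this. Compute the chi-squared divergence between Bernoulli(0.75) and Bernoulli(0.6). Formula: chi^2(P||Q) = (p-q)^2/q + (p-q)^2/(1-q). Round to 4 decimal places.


Chi-squared divergence between Bernoulli distributions:
chi^2 = (p-q)^2/q + (p-q)^2/(1-q).
p = 0.75, q = 0.6, p-q = 0.15.
(p-q)^2 = 0.0225.
term1 = 0.0225/0.6 = 0.0375.
term2 = 0.0225/0.4 = 0.05625.
chi^2 = 0.0375 + 0.05625 = 0.0938

0.0938


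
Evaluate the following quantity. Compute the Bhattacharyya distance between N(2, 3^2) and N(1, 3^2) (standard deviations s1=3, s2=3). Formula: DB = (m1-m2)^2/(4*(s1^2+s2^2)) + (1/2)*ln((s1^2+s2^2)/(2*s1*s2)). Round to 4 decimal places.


Bhattacharyya distance between two Gaussians:
DB = (m1-m2)^2/(4*(s1^2+s2^2)) + (1/2)*ln((s1^2+s2^2)/(2*s1*s2)).
(m1-m2)^2 = (1)^2 = 1.
s1^2+s2^2 = 9 + 9 = 18.
term1 = 1/72 = 0.013889.
term2 = 0.5*ln(18/18.0) = 0.0.
DB = 0.013889 + 0.0 = 0.0139

0.0139


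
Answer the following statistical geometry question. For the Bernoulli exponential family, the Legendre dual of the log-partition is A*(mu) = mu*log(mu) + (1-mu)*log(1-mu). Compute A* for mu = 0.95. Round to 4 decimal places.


Legendre transform for Bernoulli:
A*(mu) = mu*log(mu) + (1-mu)*log(1-mu).
mu = 0.95, 1-mu = 0.05.
mu*log(mu) = 0.95*log(0.95) = -0.048729.
(1-mu)*log(1-mu) = 0.05*log(0.05) = -0.149787.
A* = -0.048729 + -0.149787 = -0.1985

-0.1985


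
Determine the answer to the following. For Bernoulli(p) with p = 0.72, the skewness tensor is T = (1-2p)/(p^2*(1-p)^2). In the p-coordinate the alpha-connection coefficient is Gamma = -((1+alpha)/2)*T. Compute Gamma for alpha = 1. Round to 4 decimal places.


Skewness (Amari-Chentsov) tensor: T = (1-2p)/(p^2*(1-p)^2).
p = 0.72, 1-2p = -0.44, p^2 = 0.5184, (1-p)^2 = 0.0784.
T = -0.44/(0.5184 * 0.0784) = -10.82609.
In the p-coordinate, Gamma^(alpha) = Gamma^(0) - (alpha/2)*T with Gamma^(0) = (1/2)*g'(p) = -T/2,
so Gamma^(alpha) = -((1+alpha)/2)*T.
alpha = 1, -(1+alpha)/2 = -1.0.
Gamma = -1.0 * -10.82609 = 10.8261

10.8261


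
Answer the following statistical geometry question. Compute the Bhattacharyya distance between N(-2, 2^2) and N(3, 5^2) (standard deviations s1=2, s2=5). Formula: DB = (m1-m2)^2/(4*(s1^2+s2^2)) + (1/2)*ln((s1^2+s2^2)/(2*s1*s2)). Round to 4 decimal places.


Bhattacharyya distance between two Gaussians:
DB = (m1-m2)^2/(4*(s1^2+s2^2)) + (1/2)*ln((s1^2+s2^2)/(2*s1*s2)).
(m1-m2)^2 = (-5)^2 = 25.
s1^2+s2^2 = 4 + 25 = 29.
term1 = 25/116 = 0.215517.
term2 = 0.5*ln(29/20.0) = 0.185782.
DB = 0.215517 + 0.185782 = 0.4013

0.4013


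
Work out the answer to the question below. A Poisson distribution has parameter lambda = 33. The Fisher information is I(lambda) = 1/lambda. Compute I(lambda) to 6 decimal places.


Fisher information for Poisson: I(lambda) = 1/lambda.
lambda = 33.
I(lambda) = 1/33 = 0.030303

0.030303


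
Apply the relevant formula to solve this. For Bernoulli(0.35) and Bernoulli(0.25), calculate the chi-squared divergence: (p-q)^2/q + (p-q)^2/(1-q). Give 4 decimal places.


Chi-squared divergence between Bernoulli distributions:
chi^2 = (p-q)^2/q + (p-q)^2/(1-q).
p = 0.35, q = 0.25, p-q = 0.1.
(p-q)^2 = 0.01.
term1 = 0.01/0.25 = 0.04.
term2 = 0.01/0.75 = 0.013333.
chi^2 = 0.04 + 0.013333 = 0.0533

0.0533


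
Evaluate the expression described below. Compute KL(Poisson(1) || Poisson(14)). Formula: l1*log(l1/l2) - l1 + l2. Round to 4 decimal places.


KL divergence for Poisson:
KL = l1*log(l1/l2) - l1 + l2.
l1 = 1, l2 = 14.
log(1/14) = -2.639057.
l1*log(l1/l2) = 1 * -2.639057 = -2.639057.
KL = -2.639057 - 1 + 14 = 10.3609

10.3609


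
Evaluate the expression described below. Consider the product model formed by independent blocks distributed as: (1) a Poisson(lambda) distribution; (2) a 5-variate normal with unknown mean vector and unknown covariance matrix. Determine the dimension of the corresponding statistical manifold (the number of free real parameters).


The dimension of a statistical manifold equals the number of free
(independent) real parameters of the model. For a product of independent
blocks the parameter counts add.
- Poisson (lambda): 1.
- 5-variate normal: 5 (mean) + 5*6/2 = 15 (symmetric covariance) = 20.
Total = 1 + 20 = 21.
Dimension = 21

21


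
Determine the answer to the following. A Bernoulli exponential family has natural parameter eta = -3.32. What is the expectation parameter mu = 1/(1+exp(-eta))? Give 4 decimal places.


Dual coordinate (expectation parameter) for Bernoulli:
mu = 1/(1+exp(-eta)).
eta = -3.32.
exp(-eta) = exp(3.32) = 27.660351.
mu = 1/(1+27.660351) = 0.0349

0.0349


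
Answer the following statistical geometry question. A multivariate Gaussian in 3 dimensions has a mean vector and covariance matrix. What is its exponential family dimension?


Exponential family dimension calculation:
For 3-dim MVN: mean has 3 params, covariance has 3*4/2 = 6 unique entries.
Total dim = 3 + 6 = 9.

9


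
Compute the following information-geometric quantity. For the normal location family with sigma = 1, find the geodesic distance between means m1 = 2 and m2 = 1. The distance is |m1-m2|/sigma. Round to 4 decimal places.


On the fixed-variance normal subfamily, geodesic distance = |m1-m2|/sigma.
|2 - 1| = 1.
sigma = 1.
d = 1/1 = 1.0000

1.0000


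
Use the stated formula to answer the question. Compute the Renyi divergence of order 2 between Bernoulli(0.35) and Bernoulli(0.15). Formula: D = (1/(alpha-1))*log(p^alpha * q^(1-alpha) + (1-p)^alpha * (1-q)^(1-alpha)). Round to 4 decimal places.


Renyi divergence of order alpha between Bernoulli distributions:
D = (1/(alpha-1))*log(p^alpha * q^(1-alpha) + (1-p)^alpha * (1-q)^(1-alpha)).
alpha = 2, p = 0.35, q = 0.15.
p^alpha * q^(1-alpha) = 0.35^2 * 0.15^-1 = 0.816667.
(1-p)^alpha * (1-q)^(1-alpha) = 0.65^2 * 0.85^-1 = 0.497059.
sum = 0.816667 + 0.497059 = 1.313725.
D = (1/1)*log(1.313725) = 0.2729

0.2729


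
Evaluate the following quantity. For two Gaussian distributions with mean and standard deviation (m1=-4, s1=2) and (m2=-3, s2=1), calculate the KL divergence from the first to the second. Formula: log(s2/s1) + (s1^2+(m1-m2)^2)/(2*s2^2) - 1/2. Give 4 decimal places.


KL divergence between normal distributions:
KL = log(s2/s1) + (s1^2 + (m1-m2)^2)/(2*s2^2) - 1/2.
log(1/2) = -0.693147.
(2^2 + (-4--3)^2)/(2*1^2) = (4 + 1)/2 = 2.5.
KL = -0.693147 + 2.5 - 0.5 = 1.3069

1.3069


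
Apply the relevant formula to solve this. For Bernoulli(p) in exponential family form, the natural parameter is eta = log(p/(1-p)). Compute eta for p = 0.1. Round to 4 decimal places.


Natural parameter for Bernoulli: eta = log(p/(1-p)).
p = 0.1, 1-p = 0.9.
p/(1-p) = 0.111111.
eta = log(0.111111) = -2.1972

-2.1972


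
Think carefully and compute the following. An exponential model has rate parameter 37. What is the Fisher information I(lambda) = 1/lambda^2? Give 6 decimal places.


Fisher information for exponential: I(lambda) = 1/lambda^2.
lambda = 37, lambda^2 = 1369.
I = 1/1369 = 0.000730

0.000730


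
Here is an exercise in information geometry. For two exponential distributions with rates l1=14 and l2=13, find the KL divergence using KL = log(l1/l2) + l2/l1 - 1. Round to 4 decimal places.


KL divergence for exponential family:
KL = log(l1/l2) + l2/l1 - 1.
log(14/13) = 0.074108.
13/14 = 0.928571.
KL = 0.074108 + 0.928571 - 1 = 0.0027

0.0027


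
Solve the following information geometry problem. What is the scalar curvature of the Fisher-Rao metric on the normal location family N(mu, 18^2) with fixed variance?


This family has a single free parameter, so its statistical manifold
is 1-dimensional. The Riemann curvature tensor of any 1-dimensional
Riemannian manifold vanishes identically, so R = 0.

0


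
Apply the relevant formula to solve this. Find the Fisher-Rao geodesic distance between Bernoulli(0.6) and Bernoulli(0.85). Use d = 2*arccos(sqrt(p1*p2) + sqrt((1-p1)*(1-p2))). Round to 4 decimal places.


Geodesic distance on Bernoulli manifold:
d(p1,p2) = 2*arccos(sqrt(p1*p2) + sqrt((1-p1)*(1-p2))).
sqrt(p1*p2) = sqrt(0.6*0.85) = 0.714143.
sqrt((1-p1)*(1-p2)) = sqrt(0.4*0.15) = 0.244949.
arg = 0.714143 + 0.244949 = 0.959092.
d = 2*arccos(0.959092) = 0.5740

0.5740


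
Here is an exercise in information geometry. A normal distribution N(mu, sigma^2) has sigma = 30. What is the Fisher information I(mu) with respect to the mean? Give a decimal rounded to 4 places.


The Fisher information for the mean of a normal distribution is I(mu) = 1/sigma^2.
sigma = 30, so sigma^2 = 900.
I(mu) = 1/900 = 0.0011

0.0011


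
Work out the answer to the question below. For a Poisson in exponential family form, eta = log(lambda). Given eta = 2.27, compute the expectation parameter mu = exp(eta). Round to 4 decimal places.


Expectation parameter for Poisson exponential family:
mu = exp(eta).
eta = 2.27.
mu = exp(2.27) = 9.6794

9.6794


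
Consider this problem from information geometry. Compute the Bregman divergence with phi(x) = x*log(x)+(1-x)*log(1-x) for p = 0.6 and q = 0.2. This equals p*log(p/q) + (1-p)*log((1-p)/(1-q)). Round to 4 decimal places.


Bregman divergence with negative entropy generator:
D = p*log(p/q) + (1-p)*log((1-p)/(1-q)).
p = 0.6, q = 0.2.
p*log(p/q) = 0.6*log(0.6/0.2) = 0.659167.
(1-p)*log((1-p)/(1-q)) = 0.4*log(0.4/0.8) = -0.277259.
D = 0.659167 + -0.277259 = 0.3819

0.3819


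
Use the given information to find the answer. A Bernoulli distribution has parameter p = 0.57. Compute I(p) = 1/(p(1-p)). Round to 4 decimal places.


For Bernoulli(p), Fisher information is I(p) = 1/(p*(1-p)).
p = 0.57, 1-p = 0.43.
p*(1-p) = 0.2451.
I(p) = 1/0.2451 = 4.0800

4.0800


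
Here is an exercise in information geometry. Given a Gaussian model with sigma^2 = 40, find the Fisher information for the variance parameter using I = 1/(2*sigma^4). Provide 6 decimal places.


Fisher information for variance: I(sigma^2) = 1/(2*sigma^4).
sigma^2 = 40, so sigma^4 = 1600.
I = 1/(2*1600) = 1/3200 = 0.000313

0.000313


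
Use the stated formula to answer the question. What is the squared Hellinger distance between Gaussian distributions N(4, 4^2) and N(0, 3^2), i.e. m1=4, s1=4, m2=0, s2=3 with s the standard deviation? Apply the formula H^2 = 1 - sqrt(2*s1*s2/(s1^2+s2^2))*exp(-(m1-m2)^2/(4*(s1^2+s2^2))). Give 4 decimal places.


Squared Hellinger distance for Gaussians:
H^2 = 1 - sqrt(2*s1*s2/(s1^2+s2^2)) * exp(-(m1-m2)^2/(4*(s1^2+s2^2))).
s1^2 = 16, s2^2 = 9, s1^2+s2^2 = 25.
sqrt(2*4*3/(25)) = 0.979796.
(m1-m2)^2 = (4)^2 = 16.
exp(-16/(4*25)) = exp(-0.16) = 0.852144.
H^2 = 1 - 0.979796*0.852144 = 0.1651

0.1651


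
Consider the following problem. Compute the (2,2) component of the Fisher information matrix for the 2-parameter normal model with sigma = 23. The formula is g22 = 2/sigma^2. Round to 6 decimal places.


For the 2-parameter normal family, the Fisher metric has:
  g11 = 1/sigma^2, g22 = 2/sigma^2.
sigma = 23, sigma^2 = 529.
g22 = 0.003781

0.003781


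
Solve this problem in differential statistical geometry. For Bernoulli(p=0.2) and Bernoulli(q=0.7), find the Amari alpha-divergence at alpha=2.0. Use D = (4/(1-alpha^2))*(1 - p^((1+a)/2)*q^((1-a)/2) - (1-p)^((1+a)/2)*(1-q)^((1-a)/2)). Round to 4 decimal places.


Amari alpha-divergence:
D = (4/(1-alpha^2))*(1 - p^((1+a)/2)*q^((1-a)/2) - (1-p)^((1+a)/2)*(1-q)^((1-a)/2)).
alpha = 2.0, p = 0.2, q = 0.7.
e1 = (1+alpha)/2 = 1.5, e2 = (1-alpha)/2 = -0.5.
t1 = p^e1 * q^e2 = 0.2^1.5 * 0.7^-0.5 = 0.106904.
t2 = (1-p)^e1 * (1-q)^e2 = 0.8^1.5 * 0.3^-0.5 = 1.306395.
4/(1-alpha^2) = -1.333333.
D = -1.333333*(1 - 0.106904 - 1.306395) = 0.5511

0.5511


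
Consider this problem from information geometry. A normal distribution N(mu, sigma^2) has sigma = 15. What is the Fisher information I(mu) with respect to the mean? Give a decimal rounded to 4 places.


The Fisher information for the mean of a normal distribution is I(mu) = 1/sigma^2.
sigma = 15, so sigma^2 = 225.
I(mu) = 1/225 = 0.0044

0.0044


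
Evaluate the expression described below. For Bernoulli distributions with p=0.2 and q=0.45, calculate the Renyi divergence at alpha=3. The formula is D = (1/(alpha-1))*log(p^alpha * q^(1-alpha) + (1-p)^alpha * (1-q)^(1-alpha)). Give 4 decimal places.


Renyi divergence of order alpha between Bernoulli distributions:
D = (1/(alpha-1))*log(p^alpha * q^(1-alpha) + (1-p)^alpha * (1-q)^(1-alpha)).
alpha = 3, p = 0.2, q = 0.45.
p^alpha * q^(1-alpha) = 0.2^3 * 0.45^-2 = 0.039506.
(1-p)^alpha * (1-q)^(1-alpha) = 0.8^3 * 0.55^-2 = 1.692562.
sum = 0.039506 + 1.692562 = 1.732068.
D = (1/2)*log(1.732068) = 0.2747

0.2747


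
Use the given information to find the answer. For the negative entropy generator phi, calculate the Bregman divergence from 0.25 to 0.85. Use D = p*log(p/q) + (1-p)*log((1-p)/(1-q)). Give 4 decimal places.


Bregman divergence with negative entropy generator:
D = p*log(p/q) + (1-p)*log((1-p)/(1-q)).
p = 0.25, q = 0.85.
p*log(p/q) = 0.25*log(0.25/0.85) = -0.305944.
(1-p)*log((1-p)/(1-q)) = 0.75*log(0.75/0.15) = 1.207078.
D = -0.305944 + 1.207078 = 0.9011

0.9011


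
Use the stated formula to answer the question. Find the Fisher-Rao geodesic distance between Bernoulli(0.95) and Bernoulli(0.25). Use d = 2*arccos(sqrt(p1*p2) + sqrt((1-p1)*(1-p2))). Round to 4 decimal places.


Geodesic distance on Bernoulli manifold:
d(p1,p2) = 2*arccos(sqrt(p1*p2) + sqrt((1-p1)*(1-p2))).
sqrt(p1*p2) = sqrt(0.95*0.25) = 0.48734.
sqrt((1-p1)*(1-p2)) = sqrt(0.05*0.75) = 0.193649.
arg = 0.48734 + 0.193649 = 0.680989.
d = 2*arccos(0.680989) = 1.6434

1.6434


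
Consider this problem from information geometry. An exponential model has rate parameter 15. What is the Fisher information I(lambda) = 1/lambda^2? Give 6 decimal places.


Fisher information for exponential: I(lambda) = 1/lambda^2.
lambda = 15, lambda^2 = 225.
I = 1/225 = 0.004444

0.004444


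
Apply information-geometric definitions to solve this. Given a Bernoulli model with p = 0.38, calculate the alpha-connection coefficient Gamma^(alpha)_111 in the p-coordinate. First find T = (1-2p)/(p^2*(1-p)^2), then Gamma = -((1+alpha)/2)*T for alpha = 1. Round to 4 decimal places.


Skewness (Amari-Chentsov) tensor: T = (1-2p)/(p^2*(1-p)^2).
p = 0.38, 1-2p = 0.24, p^2 = 0.1444, (1-p)^2 = 0.3844.
T = 0.24/(0.1444 * 0.3844) = 4.323751.
In the p-coordinate, Gamma^(alpha) = Gamma^(0) - (alpha/2)*T with Gamma^(0) = (1/2)*g'(p) = -T/2,
so Gamma^(alpha) = -((1+alpha)/2)*T.
alpha = 1, -(1+alpha)/2 = -1.0.
Gamma = -1.0 * 4.323751 = -4.3238

-4.3238
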